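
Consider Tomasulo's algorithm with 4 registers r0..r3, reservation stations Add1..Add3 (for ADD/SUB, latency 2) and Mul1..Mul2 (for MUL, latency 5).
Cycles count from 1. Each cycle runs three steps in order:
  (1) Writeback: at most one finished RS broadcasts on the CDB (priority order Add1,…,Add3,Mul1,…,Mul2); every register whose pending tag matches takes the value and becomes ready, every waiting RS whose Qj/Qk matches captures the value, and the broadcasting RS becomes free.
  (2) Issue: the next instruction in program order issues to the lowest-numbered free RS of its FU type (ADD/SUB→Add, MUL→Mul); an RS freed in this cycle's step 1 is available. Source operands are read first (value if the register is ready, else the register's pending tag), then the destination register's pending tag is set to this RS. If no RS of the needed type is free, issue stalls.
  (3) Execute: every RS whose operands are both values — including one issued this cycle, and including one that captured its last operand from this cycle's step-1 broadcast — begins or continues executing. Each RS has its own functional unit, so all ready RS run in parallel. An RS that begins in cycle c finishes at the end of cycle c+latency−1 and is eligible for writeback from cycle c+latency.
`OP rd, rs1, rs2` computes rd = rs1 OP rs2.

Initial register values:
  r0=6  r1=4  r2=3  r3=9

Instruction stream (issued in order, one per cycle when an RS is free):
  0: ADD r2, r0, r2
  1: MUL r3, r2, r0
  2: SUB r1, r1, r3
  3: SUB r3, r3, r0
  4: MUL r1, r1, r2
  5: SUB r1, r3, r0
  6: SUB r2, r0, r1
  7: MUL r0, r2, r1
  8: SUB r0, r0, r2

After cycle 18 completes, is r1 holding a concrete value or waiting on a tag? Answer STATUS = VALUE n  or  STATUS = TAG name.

STATUS = VALUE 42

  c1: issue ADD r2<-Add1  regs: r0:6,r1:4,r2:Add1,r3:9
  c2: issue MUL r3<-Mul1  regs: r0:6,r1:4,r2:Add1,r3:Mul1
  c3: CDB Add1=9; issue SUB r1<-Add1  regs: r0:6,r1:Add1,r2:9,r3:Mul1
  c4: issue SUB r3<-Add2  regs: r0:6,r1:Add1,r2:9,r3:Add2
  c5: issue MUL r1<-Mul2  regs: r0:6,r1:Mul2,r2:9,r3:Add2
  c6: issue SUB r1<-Add3  regs: r0:6,r1:Add3,r2:9,r3:Add2
  c7: stall  regs: r0:6,r1:Add3,r2:9,r3:Add2
  c8: CDB Mul1=54; stall  regs: r0:6,r1:Add3,r2:9,r3:Add2
  c9: stall  regs: r0:6,r1:Add3,r2:9,r3:Add2
  c10: CDB Add1=-50; issue SUB r2<-Add1  regs: r0:6,r1:Add3,r2:Add1,r3:Add2
  c11: CDB Add2=48; issue MUL r0<-Mul1  regs: r0:Mul1,r1:Add3,r2:Add1,r3:48
  c12: issue SUB r0<-Add2  regs: r0:Add2,r1:Add3,r2:Add1,r3:48
  c13: CDB Add3=42  regs: r0:Add2,r1:42,r2:Add1,r3:48
  c14: -  regs: r0:Add2,r1:42,r2:Add1,r3:48
  c15: CDB Add1=-36  regs: r0:Add2,r1:42,r2:-36,r3:48
  c16: CDB Mul2=-450  regs: r0:Add2,r1:42,r2:-36,r3:48
  c17: -  regs: r0:Add2,r1:42,r2:-36,r3:48
  c18: -  regs: r0:Add2,r1:42,r2:-36,r3:48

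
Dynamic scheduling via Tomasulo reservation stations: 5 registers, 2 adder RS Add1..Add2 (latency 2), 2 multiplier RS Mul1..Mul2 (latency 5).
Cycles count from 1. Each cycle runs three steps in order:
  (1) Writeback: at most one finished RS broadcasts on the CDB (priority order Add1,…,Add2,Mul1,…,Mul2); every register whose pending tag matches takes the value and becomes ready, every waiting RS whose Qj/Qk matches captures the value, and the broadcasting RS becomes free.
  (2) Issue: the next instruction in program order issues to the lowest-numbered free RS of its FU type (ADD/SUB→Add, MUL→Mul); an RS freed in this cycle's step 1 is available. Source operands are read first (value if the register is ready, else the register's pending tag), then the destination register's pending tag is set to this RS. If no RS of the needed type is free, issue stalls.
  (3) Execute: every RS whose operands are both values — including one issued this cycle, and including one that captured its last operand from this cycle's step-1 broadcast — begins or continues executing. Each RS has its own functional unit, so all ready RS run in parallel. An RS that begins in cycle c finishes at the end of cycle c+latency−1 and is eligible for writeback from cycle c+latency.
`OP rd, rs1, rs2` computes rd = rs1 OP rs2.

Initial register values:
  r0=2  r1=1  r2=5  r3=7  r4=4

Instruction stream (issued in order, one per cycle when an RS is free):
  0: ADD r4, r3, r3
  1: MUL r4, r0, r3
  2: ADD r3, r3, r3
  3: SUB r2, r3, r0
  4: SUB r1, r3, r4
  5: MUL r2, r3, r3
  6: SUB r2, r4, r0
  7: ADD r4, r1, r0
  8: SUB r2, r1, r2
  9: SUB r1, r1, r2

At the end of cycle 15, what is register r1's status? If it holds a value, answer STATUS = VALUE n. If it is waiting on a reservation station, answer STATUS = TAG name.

STATUS = VALUE 12

cycle 1: issue ADD r4<-Add1 // r0:2,r1:1,r2:5,r3:7,r4:Add1
cycle 2: issue MUL r4<-Mul1 // r0:2,r1:1,r2:5,r3:7,r4:Mul1
cycle 3: CDB Add1=14; issue ADD r3<-Add1 // r0:2,r1:1,r2:5,r3:Add1,r4:Mul1
cycle 4: issue SUB r2<-Add2 // r0:2,r1:1,r2:Add2,r3:Add1,r4:Mul1
cycle 5: CDB Add1=14; issue SUB r1<-Add1 // r0:2,r1:Add1,r2:Add2,r3:14,r4:Mul1
cycle 6: issue MUL r2<-Mul2 // r0:2,r1:Add1,r2:Mul2,r3:14,r4:Mul1
cycle 7: CDB Add2=12; issue SUB r2<-Add2 // r0:2,r1:Add1,r2:Add2,r3:14,r4:Mul1
cycle 8: CDB Mul1=14; stall // r0:2,r1:Add1,r2:Add2,r3:14,r4:14
cycle 9: stall // r0:2,r1:Add1,r2:Add2,r3:14,r4:14
cycle 10: CDB Add1=0; issue ADD r4<-Add1 // r0:2,r1:0,r2:Add2,r3:14,r4:Add1
cycle 11: CDB Add2=12; issue SUB r2<-Add2 // r0:2,r1:0,r2:Add2,r3:14,r4:Add1
cycle 12: CDB Add1=2; issue SUB r1<-Add1 // r0:2,r1:Add1,r2:Add2,r3:14,r4:2
cycle 13: CDB Add2=-12 // r0:2,r1:Add1,r2:-12,r3:14,r4:2
cycle 14: CDB Mul2=196 // r0:2,r1:Add1,r2:-12,r3:14,r4:2
cycle 15: CDB Add1=12 // r0:2,r1:12,r2:-12,r3:14,r4:2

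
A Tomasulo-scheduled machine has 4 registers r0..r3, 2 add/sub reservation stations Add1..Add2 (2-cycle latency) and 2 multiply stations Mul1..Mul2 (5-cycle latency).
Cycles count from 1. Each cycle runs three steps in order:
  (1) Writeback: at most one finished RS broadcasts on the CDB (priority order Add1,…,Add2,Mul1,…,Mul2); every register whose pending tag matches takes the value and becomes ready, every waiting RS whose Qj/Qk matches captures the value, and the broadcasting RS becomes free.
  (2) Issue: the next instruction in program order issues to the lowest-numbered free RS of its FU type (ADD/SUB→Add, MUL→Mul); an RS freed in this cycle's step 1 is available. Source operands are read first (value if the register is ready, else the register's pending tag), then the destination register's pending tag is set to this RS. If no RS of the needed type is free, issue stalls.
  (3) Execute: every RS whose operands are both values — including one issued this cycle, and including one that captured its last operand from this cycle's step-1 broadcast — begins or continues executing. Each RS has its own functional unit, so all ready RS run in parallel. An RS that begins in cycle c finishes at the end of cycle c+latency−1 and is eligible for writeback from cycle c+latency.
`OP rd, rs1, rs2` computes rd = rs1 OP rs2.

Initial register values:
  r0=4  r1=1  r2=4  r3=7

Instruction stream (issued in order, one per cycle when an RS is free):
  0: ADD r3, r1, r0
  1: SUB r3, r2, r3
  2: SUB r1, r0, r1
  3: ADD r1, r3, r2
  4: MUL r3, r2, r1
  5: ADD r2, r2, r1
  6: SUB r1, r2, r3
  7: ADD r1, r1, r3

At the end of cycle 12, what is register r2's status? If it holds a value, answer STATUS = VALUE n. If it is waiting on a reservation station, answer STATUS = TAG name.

c1: issue ADD r3<-Add1 | r0:4,r1:1,r2:4,r3:Add1
c2: issue SUB r3<-Add2 | r0:4,r1:1,r2:4,r3:Add2
c3: CDB Add1=5; issue SUB r1<-Add1 | r0:4,r1:Add1,r2:4,r3:Add2
c4: stall | r0:4,r1:Add1,r2:4,r3:Add2
c5: CDB Add1=3; issue ADD r1<-Add1 | r0:4,r1:Add1,r2:4,r3:Add2
c6: CDB Add2=-1; issue MUL r3<-Mul1 | r0:4,r1:Add1,r2:4,r3:Mul1
c7: issue ADD r2<-Add2 | r0:4,r1:Add1,r2:Add2,r3:Mul1
c8: CDB Add1=3; issue SUB r1<-Add1 | r0:4,r1:Add1,r2:Add2,r3:Mul1
c9: stall | r0:4,r1:Add1,r2:Add2,r3:Mul1
c10: CDB Add2=7; issue ADD r1<-Add2 | r0:4,r1:Add2,r2:7,r3:Mul1
c11: - | r0:4,r1:Add2,r2:7,r3:Mul1
c12: - | r0:4,r1:Add2,r2:7,r3:Mul1

STATUS = VALUE 7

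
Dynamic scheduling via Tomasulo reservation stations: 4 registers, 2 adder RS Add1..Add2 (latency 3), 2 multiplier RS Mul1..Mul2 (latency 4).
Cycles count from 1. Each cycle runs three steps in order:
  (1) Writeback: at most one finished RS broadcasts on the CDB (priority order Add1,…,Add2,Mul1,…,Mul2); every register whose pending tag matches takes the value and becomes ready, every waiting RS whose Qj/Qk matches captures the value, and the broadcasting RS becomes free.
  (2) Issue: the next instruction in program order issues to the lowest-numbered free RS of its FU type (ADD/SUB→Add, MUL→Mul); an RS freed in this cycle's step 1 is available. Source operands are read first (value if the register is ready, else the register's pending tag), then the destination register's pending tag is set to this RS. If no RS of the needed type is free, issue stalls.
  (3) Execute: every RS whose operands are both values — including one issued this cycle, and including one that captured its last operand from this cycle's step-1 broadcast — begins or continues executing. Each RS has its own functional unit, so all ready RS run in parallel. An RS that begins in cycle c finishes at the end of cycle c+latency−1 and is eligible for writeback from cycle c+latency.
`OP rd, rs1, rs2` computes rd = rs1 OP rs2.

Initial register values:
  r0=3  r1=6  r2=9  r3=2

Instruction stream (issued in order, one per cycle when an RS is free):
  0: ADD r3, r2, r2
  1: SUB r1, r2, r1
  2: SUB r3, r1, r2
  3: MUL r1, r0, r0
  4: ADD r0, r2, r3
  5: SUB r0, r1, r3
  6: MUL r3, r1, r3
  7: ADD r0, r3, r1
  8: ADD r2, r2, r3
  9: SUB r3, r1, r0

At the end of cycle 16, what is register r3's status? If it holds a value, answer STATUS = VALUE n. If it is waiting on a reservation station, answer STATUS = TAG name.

cycle 1: issue ADD r3<-Add1 // r0:3,r1:6,r2:9,r3:Add1
cycle 2: issue SUB r1<-Add2 // r0:3,r1:Add2,r2:9,r3:Add1
cycle 3: stall // r0:3,r1:Add2,r2:9,r3:Add1
cycle 4: CDB Add1=18; issue SUB r3<-Add1 // r0:3,r1:Add2,r2:9,r3:Add1
cycle 5: CDB Add2=3; issue MUL r1<-Mul1 // r0:3,r1:Mul1,r2:9,r3:Add1
cycle 6: issue ADD r0<-Add2 // r0:Add2,r1:Mul1,r2:9,r3:Add1
cycle 7: stall // r0:Add2,r1:Mul1,r2:9,r3:Add1
cycle 8: CDB Add1=-6; issue SUB r0<-Add1 // r0:Add1,r1:Mul1,r2:9,r3:-6
cycle 9: CDB Mul1=9; issue MUL r3<-Mul1 // r0:Add1,r1:9,r2:9,r3:Mul1
cycle 10: stall // r0:Add1,r1:9,r2:9,r3:Mul1
cycle 11: CDB Add2=3; issue ADD r0<-Add2 // r0:Add2,r1:9,r2:9,r3:Mul1
cycle 12: CDB Add1=15; issue ADD r2<-Add1 // r0:Add2,r1:9,r2:Add1,r3:Mul1
cycle 13: CDB Mul1=-54; stall // r0:Add2,r1:9,r2:Add1,r3:-54
cycle 14: stall // r0:Add2,r1:9,r2:Add1,r3:-54
cycle 15: stall // r0:Add2,r1:9,r2:Add1,r3:-54
cycle 16: CDB Add1=-45; issue SUB r3<-Add1 // r0:Add2,r1:9,r2:-45,r3:Add1

STATUS = TAG Add1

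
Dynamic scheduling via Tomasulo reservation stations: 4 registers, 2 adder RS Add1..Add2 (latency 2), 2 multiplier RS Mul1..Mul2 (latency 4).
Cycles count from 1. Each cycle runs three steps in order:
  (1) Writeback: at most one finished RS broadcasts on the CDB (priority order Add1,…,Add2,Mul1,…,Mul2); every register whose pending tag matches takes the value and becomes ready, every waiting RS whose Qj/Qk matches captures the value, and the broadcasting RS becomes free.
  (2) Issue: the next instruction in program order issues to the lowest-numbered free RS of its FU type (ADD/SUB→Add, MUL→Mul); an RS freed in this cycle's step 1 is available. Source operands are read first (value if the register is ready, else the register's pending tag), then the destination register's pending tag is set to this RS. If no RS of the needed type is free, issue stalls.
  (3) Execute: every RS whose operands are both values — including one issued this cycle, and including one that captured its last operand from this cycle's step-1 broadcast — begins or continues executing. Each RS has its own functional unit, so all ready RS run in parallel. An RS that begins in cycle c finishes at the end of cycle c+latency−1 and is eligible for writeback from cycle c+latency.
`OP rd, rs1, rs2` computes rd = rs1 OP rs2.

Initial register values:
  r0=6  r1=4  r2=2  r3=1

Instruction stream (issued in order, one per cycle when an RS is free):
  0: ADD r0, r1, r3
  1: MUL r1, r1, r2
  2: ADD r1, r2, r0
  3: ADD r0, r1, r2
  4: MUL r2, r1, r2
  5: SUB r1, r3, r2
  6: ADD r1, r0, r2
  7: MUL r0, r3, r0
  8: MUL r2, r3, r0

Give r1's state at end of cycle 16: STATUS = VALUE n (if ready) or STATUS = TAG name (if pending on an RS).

c1: issue ADD r0<-Add1 | r0:Add1,r1:4,r2:2,r3:1
c2: issue MUL r1<-Mul1 | r0:Add1,r1:Mul1,r2:2,r3:1
c3: CDB Add1=5; issue ADD r1<-Add1 | r0:5,r1:Add1,r2:2,r3:1
c4: issue ADD r0<-Add2 | r0:Add2,r1:Add1,r2:2,r3:1
c5: CDB Add1=7; issue MUL r2<-Mul2 | r0:Add2,r1:7,r2:Mul2,r3:1
c6: CDB Mul1=8; issue SUB r1<-Add1 | r0:Add2,r1:Add1,r2:Mul2,r3:1
c7: CDB Add2=9; issue ADD r1<-Add2 | r0:9,r1:Add2,r2:Mul2,r3:1
c8: issue MUL r0<-Mul1 | r0:Mul1,r1:Add2,r2:Mul2,r3:1
c9: CDB Mul2=14; issue MUL r2<-Mul2 | r0:Mul1,r1:Add2,r2:Mul2,r3:1
c10: - | r0:Mul1,r1:Add2,r2:Mul2,r3:1
c11: CDB Add1=-13 | r0:Mul1,r1:Add2,r2:Mul2,r3:1
c12: CDB Add2=23 | r0:Mul1,r1:23,r2:Mul2,r3:1
c13: CDB Mul1=9 | r0:9,r1:23,r2:Mul2,r3:1
c14: - | r0:9,r1:23,r2:Mul2,r3:1
c15: - | r0:9,r1:23,r2:Mul2,r3:1
c16: - | r0:9,r1:23,r2:Mul2,r3:1

STATUS = VALUE 23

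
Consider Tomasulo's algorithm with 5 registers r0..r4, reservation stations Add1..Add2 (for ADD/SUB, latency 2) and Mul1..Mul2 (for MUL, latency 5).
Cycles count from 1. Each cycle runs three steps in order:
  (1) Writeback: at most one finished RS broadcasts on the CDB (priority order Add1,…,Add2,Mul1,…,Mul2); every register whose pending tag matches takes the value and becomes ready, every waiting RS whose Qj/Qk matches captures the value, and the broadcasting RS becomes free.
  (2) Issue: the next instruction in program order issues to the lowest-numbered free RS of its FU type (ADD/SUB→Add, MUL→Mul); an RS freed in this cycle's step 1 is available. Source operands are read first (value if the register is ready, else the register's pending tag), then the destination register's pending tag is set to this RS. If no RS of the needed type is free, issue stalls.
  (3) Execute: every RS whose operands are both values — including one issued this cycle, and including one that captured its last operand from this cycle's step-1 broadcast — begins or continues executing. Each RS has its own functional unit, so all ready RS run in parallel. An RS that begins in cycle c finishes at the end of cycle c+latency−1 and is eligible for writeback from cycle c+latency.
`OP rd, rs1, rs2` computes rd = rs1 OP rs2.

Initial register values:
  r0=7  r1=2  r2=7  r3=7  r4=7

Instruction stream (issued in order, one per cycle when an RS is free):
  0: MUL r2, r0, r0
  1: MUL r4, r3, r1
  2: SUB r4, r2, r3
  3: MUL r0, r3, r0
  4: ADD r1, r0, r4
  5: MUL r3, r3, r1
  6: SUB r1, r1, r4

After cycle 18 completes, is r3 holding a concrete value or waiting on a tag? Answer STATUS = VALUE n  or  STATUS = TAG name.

STATUS = VALUE 637

cycle 1: issue MUL r2<-Mul1 // r0:7,r1:2,r2:Mul1,r3:7,r4:7
cycle 2: issue MUL r4<-Mul2 // r0:7,r1:2,r2:Mul1,r3:7,r4:Mul2
cycle 3: issue SUB r4<-Add1 // r0:7,r1:2,r2:Mul1,r3:7,r4:Add1
cycle 4: stall // r0:7,r1:2,r2:Mul1,r3:7,r4:Add1
cycle 5: stall // r0:7,r1:2,r2:Mul1,r3:7,r4:Add1
cycle 6: CDB Mul1=49; issue MUL r0<-Mul1 // r0:Mul1,r1:2,r2:49,r3:7,r4:Add1
cycle 7: CDB Mul2=14; issue ADD r1<-Add2 // r0:Mul1,r1:Add2,r2:49,r3:7,r4:Add1
cycle 8: CDB Add1=42; issue MUL r3<-Mul2 // r0:Mul1,r1:Add2,r2:49,r3:Mul2,r4:42
cycle 9: issue SUB r1<-Add1 // r0:Mul1,r1:Add1,r2:49,r3:Mul2,r4:42
cycle 10: - // r0:Mul1,r1:Add1,r2:49,r3:Mul2,r4:42
cycle 11: CDB Mul1=49 // r0:49,r1:Add1,r2:49,r3:Mul2,r4:42
cycle 12: - // r0:49,r1:Add1,r2:49,r3:Mul2,r4:42
cycle 13: CDB Add2=91 // r0:49,r1:Add1,r2:49,r3:Mul2,r4:42
cycle 14: - // r0:49,r1:Add1,r2:49,r3:Mul2,r4:42
cycle 15: CDB Add1=49 // r0:49,r1:49,r2:49,r3:Mul2,r4:42
cycle 16: - // r0:49,r1:49,r2:49,r3:Mul2,r4:42
cycle 17: - // r0:49,r1:49,r2:49,r3:Mul2,r4:42
cycle 18: CDB Mul2=637 // r0:49,r1:49,r2:49,r3:637,r4:42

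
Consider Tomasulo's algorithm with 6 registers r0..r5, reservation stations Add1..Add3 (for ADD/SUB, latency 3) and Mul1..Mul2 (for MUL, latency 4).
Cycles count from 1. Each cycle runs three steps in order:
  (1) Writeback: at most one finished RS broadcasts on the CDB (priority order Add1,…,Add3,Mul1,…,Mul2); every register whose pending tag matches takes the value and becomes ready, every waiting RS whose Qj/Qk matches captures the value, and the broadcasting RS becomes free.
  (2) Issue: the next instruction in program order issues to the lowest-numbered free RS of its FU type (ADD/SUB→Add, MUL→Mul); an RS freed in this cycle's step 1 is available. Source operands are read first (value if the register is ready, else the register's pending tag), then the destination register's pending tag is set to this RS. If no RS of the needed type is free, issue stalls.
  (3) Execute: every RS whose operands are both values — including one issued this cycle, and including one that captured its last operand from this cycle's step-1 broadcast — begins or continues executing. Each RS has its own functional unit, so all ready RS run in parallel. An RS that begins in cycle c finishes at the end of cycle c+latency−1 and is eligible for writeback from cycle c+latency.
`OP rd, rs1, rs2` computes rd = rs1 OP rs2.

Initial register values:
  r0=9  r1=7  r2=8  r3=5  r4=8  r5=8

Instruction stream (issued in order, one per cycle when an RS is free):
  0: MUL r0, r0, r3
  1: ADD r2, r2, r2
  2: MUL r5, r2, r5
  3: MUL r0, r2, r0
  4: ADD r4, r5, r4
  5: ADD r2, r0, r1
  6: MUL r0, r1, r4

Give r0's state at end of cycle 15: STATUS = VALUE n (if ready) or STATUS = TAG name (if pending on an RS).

STATUS = TAG Mul2

  c1: issue MUL r0<-Mul1  regs: r0:Mul1,r1:7,r2:8,r3:5,r4:8,r5:8
  c2: issue ADD r2<-Add1  regs: r0:Mul1,r1:7,r2:Add1,r3:5,r4:8,r5:8
  c3: issue MUL r5<-Mul2  regs: r0:Mul1,r1:7,r2:Add1,r3:5,r4:8,r5:Mul2
  c4: stall  regs: r0:Mul1,r1:7,r2:Add1,r3:5,r4:8,r5:Mul2
  c5: CDB Add1=16; stall  regs: r0:Mul1,r1:7,r2:16,r3:5,r4:8,r5:Mul2
  c6: CDB Mul1=45; issue MUL r0<-Mul1  regs: r0:Mul1,r1:7,r2:16,r3:5,r4:8,r5:Mul2
  c7: issue ADD r4<-Add1  regs: r0:Mul1,r1:7,r2:16,r3:5,r4:Add1,r5:Mul2
  c8: issue ADD r2<-Add2  regs: r0:Mul1,r1:7,r2:Add2,r3:5,r4:Add1,r5:Mul2
  c9: CDB Mul2=128; issue MUL r0<-Mul2  regs: r0:Mul2,r1:7,r2:Add2,r3:5,r4:Add1,r5:128
  c10: CDB Mul1=720  regs: r0:Mul2,r1:7,r2:Add2,r3:5,r4:Add1,r5:128
  c11: -  regs: r0:Mul2,r1:7,r2:Add2,r3:5,r4:Add1,r5:128
  c12: CDB Add1=136  regs: r0:Mul2,r1:7,r2:Add2,r3:5,r4:136,r5:128
  c13: CDB Add2=727  regs: r0:Mul2,r1:7,r2:727,r3:5,r4:136,r5:128
  c14: -  regs: r0:Mul2,r1:7,r2:727,r3:5,r4:136,r5:128
  c15: -  regs: r0:Mul2,r1:7,r2:727,r3:5,r4:136,r5:128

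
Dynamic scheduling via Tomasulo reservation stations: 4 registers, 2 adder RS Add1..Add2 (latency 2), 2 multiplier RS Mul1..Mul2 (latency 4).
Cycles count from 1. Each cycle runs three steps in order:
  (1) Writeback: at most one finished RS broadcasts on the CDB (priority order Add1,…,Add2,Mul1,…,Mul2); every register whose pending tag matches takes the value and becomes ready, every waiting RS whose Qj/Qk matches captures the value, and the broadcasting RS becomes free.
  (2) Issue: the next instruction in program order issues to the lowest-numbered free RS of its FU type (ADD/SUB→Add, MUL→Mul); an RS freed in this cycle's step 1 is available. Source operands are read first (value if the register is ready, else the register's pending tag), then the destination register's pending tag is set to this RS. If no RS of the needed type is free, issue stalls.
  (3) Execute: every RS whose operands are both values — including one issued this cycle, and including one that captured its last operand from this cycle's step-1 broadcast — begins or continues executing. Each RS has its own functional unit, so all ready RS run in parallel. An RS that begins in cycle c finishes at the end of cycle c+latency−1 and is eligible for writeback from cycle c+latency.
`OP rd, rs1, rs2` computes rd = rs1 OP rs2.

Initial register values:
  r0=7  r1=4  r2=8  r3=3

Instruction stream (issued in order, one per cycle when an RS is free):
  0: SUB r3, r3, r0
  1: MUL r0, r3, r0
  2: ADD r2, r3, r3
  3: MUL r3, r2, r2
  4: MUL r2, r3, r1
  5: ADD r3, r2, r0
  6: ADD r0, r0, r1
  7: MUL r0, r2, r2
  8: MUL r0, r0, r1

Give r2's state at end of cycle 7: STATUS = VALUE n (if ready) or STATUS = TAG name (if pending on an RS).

STATUS = TAG Mul1

  c1: issue SUB r3<-Add1  regs: r0:7,r1:4,r2:8,r3:Add1
  c2: issue MUL r0<-Mul1  regs: r0:Mul1,r1:4,r2:8,r3:Add1
  c3: CDB Add1=-4; issue ADD r2<-Add1  regs: r0:Mul1,r1:4,r2:Add1,r3:-4
  c4: issue MUL r3<-Mul2  regs: r0:Mul1,r1:4,r2:Add1,r3:Mul2
  c5: CDB Add1=-8; stall  regs: r0:Mul1,r1:4,r2:-8,r3:Mul2
  c6: stall  regs: r0:Mul1,r1:4,r2:-8,r3:Mul2
  c7: CDB Mul1=-28; issue MUL r2<-Mul1  regs: r0:-28,r1:4,r2:Mul1,r3:Mul2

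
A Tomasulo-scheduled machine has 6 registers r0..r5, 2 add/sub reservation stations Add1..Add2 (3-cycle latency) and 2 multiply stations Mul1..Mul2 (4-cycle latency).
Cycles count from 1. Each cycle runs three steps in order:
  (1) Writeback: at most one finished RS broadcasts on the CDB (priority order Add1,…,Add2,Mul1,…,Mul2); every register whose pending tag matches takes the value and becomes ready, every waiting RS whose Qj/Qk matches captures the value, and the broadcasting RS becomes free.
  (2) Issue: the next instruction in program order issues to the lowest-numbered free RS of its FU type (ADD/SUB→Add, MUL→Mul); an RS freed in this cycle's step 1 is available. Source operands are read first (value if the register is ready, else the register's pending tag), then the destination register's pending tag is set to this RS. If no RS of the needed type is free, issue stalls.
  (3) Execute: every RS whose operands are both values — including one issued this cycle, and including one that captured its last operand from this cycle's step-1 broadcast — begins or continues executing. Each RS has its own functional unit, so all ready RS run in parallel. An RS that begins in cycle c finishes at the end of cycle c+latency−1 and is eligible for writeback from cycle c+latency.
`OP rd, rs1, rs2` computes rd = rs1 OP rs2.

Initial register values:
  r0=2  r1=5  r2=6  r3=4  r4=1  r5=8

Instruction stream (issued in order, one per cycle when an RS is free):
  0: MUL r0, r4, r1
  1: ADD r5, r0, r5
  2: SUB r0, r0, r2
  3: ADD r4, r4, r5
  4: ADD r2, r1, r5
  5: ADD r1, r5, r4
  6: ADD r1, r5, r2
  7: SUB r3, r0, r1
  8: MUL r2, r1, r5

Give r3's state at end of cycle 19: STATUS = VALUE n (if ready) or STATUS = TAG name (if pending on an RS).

STATUS = VALUE -32

  c1: issue MUL r0<-Mul1  regs: r0:Mul1,r1:5,r2:6,r3:4,r4:1,r5:8
  c2: issue ADD r5<-Add1  regs: r0:Mul1,r1:5,r2:6,r3:4,r4:1,r5:Add1
  c3: issue SUB r0<-Add2  regs: r0:Add2,r1:5,r2:6,r3:4,r4:1,r5:Add1
  c4: stall  regs: r0:Add2,r1:5,r2:6,r3:4,r4:1,r5:Add1
  c5: CDB Mul1=5; stall  regs: r0:Add2,r1:5,r2:6,r3:4,r4:1,r5:Add1
  c6: stall  regs: r0:Add2,r1:5,r2:6,r3:4,r4:1,r5:Add1
  c7: stall  regs: r0:Add2,r1:5,r2:6,r3:4,r4:1,r5:Add1
  c8: CDB Add1=13; issue ADD r4<-Add1  regs: r0:Add2,r1:5,r2:6,r3:4,r4:Add1,r5:13
  c9: CDB Add2=-1; issue ADD r2<-Add2  regs: r0:-1,r1:5,r2:Add2,r3:4,r4:Add1,r5:13
  c10: stall  regs: r0:-1,r1:5,r2:Add2,r3:4,r4:Add1,r5:13
  c11: CDB Add1=14; issue ADD r1<-Add1  regs: r0:-1,r1:Add1,r2:Add2,r3:4,r4:14,r5:13
  c12: CDB Add2=18; issue ADD r1<-Add2  regs: r0:-1,r1:Add2,r2:18,r3:4,r4:14,r5:13
  c13: stall  regs: r0:-1,r1:Add2,r2:18,r3:4,r4:14,r5:13
  c14: CDB Add1=27; issue SUB r3<-Add1  regs: r0:-1,r1:Add2,r2:18,r3:Add1,r4:14,r5:13
  c15: CDB Add2=31; issue MUL r2<-Mul1  regs: r0:-1,r1:31,r2:Mul1,r3:Add1,r4:14,r5:13
  c16: -  regs: r0:-1,r1:31,r2:Mul1,r3:Add1,r4:14,r5:13
  c17: -  regs: r0:-1,r1:31,r2:Mul1,r3:Add1,r4:14,r5:13
  c18: CDB Add1=-32  regs: r0:-1,r1:31,r2:Mul1,r3:-32,r4:14,r5:13
  c19: CDB Mul1=403  regs: r0:-1,r1:31,r2:403,r3:-32,r4:14,r5:13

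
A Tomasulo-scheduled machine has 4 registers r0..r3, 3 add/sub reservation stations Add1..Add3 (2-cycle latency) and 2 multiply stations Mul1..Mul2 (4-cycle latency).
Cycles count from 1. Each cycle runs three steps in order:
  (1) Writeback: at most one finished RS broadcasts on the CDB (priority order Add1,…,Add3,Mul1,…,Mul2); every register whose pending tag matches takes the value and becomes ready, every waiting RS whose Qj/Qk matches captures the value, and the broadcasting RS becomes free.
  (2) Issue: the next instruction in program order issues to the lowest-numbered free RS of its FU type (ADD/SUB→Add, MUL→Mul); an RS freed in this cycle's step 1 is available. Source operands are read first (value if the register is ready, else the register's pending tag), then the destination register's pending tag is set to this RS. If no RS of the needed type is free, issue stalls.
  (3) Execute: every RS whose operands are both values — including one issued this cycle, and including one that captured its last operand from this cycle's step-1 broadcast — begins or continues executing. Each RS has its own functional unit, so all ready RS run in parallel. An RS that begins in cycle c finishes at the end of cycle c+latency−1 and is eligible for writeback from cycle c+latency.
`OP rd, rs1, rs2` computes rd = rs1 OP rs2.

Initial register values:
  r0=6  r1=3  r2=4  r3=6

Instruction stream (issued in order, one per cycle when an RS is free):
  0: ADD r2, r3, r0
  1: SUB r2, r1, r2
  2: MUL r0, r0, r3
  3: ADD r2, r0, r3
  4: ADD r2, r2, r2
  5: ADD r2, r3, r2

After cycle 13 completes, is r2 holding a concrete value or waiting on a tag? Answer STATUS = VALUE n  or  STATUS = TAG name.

STATUS = VALUE 90

c1: issue ADD r2<-Add1 | r0:6,r1:3,r2:Add1,r3:6
c2: issue SUB r2<-Add2 | r0:6,r1:3,r2:Add2,r3:6
c3: CDB Add1=12; issue MUL r0<-Mul1 | r0:Mul1,r1:3,r2:Add2,r3:6
c4: issue ADD r2<-Add1 | r0:Mul1,r1:3,r2:Add1,r3:6
c5: CDB Add2=-9; issue ADD r2<-Add2 | r0:Mul1,r1:3,r2:Add2,r3:6
c6: issue ADD r2<-Add3 | r0:Mul1,r1:3,r2:Add3,r3:6
c7: CDB Mul1=36 | r0:36,r1:3,r2:Add3,r3:6
c8: - | r0:36,r1:3,r2:Add3,r3:6
c9: CDB Add1=42 | r0:36,r1:3,r2:Add3,r3:6
c10: - | r0:36,r1:3,r2:Add3,r3:6
c11: CDB Add2=84 | r0:36,r1:3,r2:Add3,r3:6
c12: - | r0:36,r1:3,r2:Add3,r3:6
c13: CDB Add3=90 | r0:36,r1:3,r2:90,r3:6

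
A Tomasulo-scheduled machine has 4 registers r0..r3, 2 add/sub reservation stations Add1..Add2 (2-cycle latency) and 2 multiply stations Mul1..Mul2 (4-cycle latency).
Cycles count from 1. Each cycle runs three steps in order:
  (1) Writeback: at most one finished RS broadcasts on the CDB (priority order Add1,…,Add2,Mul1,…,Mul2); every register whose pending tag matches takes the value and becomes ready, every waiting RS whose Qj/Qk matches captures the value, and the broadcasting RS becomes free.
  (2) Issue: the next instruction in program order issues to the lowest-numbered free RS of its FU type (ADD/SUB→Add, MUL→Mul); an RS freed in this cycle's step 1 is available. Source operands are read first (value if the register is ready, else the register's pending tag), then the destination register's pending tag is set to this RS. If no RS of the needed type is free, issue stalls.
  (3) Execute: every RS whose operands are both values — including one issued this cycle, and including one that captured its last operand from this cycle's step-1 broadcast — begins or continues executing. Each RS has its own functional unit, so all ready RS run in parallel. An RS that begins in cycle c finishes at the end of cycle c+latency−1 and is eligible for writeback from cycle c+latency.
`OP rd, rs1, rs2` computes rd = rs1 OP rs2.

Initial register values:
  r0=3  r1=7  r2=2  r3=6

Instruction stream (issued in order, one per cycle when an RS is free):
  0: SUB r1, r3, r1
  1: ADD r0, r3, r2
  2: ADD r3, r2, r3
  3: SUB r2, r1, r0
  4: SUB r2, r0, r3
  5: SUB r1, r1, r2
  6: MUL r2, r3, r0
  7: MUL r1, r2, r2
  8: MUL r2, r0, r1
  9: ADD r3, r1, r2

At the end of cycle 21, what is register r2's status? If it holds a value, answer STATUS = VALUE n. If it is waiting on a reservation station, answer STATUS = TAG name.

  c1: issue SUB r1<-Add1  regs: r0:3,r1:Add1,r2:2,r3:6
  c2: issue ADD r0<-Add2  regs: r0:Add2,r1:Add1,r2:2,r3:6
  c3: CDB Add1=-1; issue ADD r3<-Add1  regs: r0:Add2,r1:-1,r2:2,r3:Add1
  c4: CDB Add2=8; issue SUB r2<-Add2  regs: r0:8,r1:-1,r2:Add2,r3:Add1
  c5: CDB Add1=8; issue SUB r2<-Add1  regs: r0:8,r1:-1,r2:Add1,r3:8
  c6: CDB Add2=-9; issue SUB r1<-Add2  regs: r0:8,r1:Add2,r2:Add1,r3:8
  c7: CDB Add1=0; issue MUL r2<-Mul1  regs: r0:8,r1:Add2,r2:Mul1,r3:8
  c8: issue MUL r1<-Mul2  regs: r0:8,r1:Mul2,r2:Mul1,r3:8
  c9: CDB Add2=-1; stall  regs: r0:8,r1:Mul2,r2:Mul1,r3:8
  c10: stall  regs: r0:8,r1:Mul2,r2:Mul1,r3:8
  c11: CDB Mul1=64; issue MUL r2<-Mul1  regs: r0:8,r1:Mul2,r2:Mul1,r3:8
  c12: issue ADD r3<-Add1  regs: r0:8,r1:Mul2,r2:Mul1,r3:Add1
  c13: -  regs: r0:8,r1:Mul2,r2:Mul1,r3:Add1
  c14: -  regs: r0:8,r1:Mul2,r2:Mul1,r3:Add1
  c15: CDB Mul2=4096  regs: r0:8,r1:4096,r2:Mul1,r3:Add1
  c16: -  regs: r0:8,r1:4096,r2:Mul1,r3:Add1
  c17: -  regs: r0:8,r1:4096,r2:Mul1,r3:Add1
  c18: -  regs: r0:8,r1:4096,r2:Mul1,r3:Add1
  c19: CDB Mul1=32768  regs: r0:8,r1:4096,r2:32768,r3:Add1
  c20: -  regs: r0:8,r1:4096,r2:32768,r3:Add1
  c21: CDB Add1=36864  regs: r0:8,r1:4096,r2:32768,r3:36864

STATUS = VALUE 32768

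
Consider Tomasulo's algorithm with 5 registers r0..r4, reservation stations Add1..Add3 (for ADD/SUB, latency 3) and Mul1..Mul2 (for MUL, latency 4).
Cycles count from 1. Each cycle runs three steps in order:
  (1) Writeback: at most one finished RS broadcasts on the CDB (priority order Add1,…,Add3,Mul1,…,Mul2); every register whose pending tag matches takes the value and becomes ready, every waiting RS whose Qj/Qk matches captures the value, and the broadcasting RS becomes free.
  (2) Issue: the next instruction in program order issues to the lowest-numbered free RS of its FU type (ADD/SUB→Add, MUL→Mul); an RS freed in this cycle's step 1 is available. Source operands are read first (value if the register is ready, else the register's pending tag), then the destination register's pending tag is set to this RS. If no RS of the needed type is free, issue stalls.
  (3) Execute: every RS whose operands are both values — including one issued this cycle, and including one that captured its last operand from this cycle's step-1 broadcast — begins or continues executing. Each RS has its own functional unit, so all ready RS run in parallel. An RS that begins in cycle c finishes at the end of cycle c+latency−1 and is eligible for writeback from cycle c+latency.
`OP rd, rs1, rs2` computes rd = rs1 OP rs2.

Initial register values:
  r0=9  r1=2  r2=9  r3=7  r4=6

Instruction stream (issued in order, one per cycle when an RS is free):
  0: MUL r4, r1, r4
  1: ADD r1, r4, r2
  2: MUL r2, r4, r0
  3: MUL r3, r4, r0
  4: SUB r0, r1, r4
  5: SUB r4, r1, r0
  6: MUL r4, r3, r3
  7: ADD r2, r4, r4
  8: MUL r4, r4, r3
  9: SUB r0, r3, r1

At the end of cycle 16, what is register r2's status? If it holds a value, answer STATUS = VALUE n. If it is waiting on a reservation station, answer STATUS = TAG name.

STATUS = VALUE 23328

  c1: issue MUL r4<-Mul1  regs: r0:9,r1:2,r2:9,r3:7,r4:Mul1
  c2: issue ADD r1<-Add1  regs: r0:9,r1:Add1,r2:9,r3:7,r4:Mul1
  c3: issue MUL r2<-Mul2  regs: r0:9,r1:Add1,r2:Mul2,r3:7,r4:Mul1
  c4: stall  regs: r0:9,r1:Add1,r2:Mul2,r3:7,r4:Mul1
  c5: CDB Mul1=12; issue MUL r3<-Mul1  regs: r0:9,r1:Add1,r2:Mul2,r3:Mul1,r4:12
  c6: issue SUB r0<-Add2  regs: r0:Add2,r1:Add1,r2:Mul2,r3:Mul1,r4:12
  c7: issue SUB r4<-Add3  regs: r0:Add2,r1:Add1,r2:Mul2,r3:Mul1,r4:Add3
  c8: CDB Add1=21; stall  regs: r0:Add2,r1:21,r2:Mul2,r3:Mul1,r4:Add3
  c9: CDB Mul1=108; issue MUL r4<-Mul1  regs: r0:Add2,r1:21,r2:Mul2,r3:108,r4:Mul1
  c10: CDB Mul2=108; issue ADD r2<-Add1  regs: r0:Add2,r1:21,r2:Add1,r3:108,r4:Mul1
  c11: CDB Add2=9; issue MUL r4<-Mul2  regs: r0:9,r1:21,r2:Add1,r3:108,r4:Mul2
  c12: issue SUB r0<-Add2  regs: r0:Add2,r1:21,r2:Add1,r3:108,r4:Mul2
  c13: CDB Mul1=11664  regs: r0:Add2,r1:21,r2:Add1,r3:108,r4:Mul2
  c14: CDB Add3=12  regs: r0:Add2,r1:21,r2:Add1,r3:108,r4:Mul2
  c15: CDB Add2=87  regs: r0:87,r1:21,r2:Add1,r3:108,r4:Mul2
  c16: CDB Add1=23328  regs: r0:87,r1:21,r2:23328,r3:108,r4:Mul2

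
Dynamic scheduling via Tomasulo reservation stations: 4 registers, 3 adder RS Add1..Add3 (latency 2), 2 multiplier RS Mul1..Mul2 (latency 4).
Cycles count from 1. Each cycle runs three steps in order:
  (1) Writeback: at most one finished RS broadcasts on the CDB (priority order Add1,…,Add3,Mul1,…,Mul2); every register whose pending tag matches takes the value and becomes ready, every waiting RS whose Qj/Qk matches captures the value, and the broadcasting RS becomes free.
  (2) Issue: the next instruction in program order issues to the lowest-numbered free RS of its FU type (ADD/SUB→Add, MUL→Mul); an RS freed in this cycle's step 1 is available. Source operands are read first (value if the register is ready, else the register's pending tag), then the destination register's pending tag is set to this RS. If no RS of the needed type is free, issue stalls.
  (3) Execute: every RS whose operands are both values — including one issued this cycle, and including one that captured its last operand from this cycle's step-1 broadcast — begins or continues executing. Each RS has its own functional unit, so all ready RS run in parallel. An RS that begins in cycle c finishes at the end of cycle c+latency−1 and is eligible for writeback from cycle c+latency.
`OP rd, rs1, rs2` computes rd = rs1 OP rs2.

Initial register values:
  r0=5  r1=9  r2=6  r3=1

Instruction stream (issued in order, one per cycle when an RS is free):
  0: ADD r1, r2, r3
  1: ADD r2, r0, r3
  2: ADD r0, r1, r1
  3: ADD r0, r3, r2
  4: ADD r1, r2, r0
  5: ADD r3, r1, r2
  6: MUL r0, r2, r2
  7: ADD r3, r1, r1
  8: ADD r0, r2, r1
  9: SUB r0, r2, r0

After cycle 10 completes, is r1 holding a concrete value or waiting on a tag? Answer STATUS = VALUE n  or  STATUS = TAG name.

STATUS = VALUE 13

  c1: issue ADD r1<-Add1  regs: r0:5,r1:Add1,r2:6,r3:1
  c2: issue ADD r2<-Add2  regs: r0:5,r1:Add1,r2:Add2,r3:1
  c3: CDB Add1=7; issue ADD r0<-Add1  regs: r0:Add1,r1:7,r2:Add2,r3:1
  c4: CDB Add2=6; issue ADD r0<-Add2  regs: r0:Add2,r1:7,r2:6,r3:1
  c5: CDB Add1=14; issue ADD r1<-Add1  regs: r0:Add2,r1:Add1,r2:6,r3:1
  c6: CDB Add2=7; issue ADD r3<-Add2  regs: r0:7,r1:Add1,r2:6,r3:Add2
  c7: issue MUL r0<-Mul1  regs: r0:Mul1,r1:Add1,r2:6,r3:Add2
  c8: CDB Add1=13; issue ADD r3<-Add1  regs: r0:Mul1,r1:13,r2:6,r3:Add1
  c9: issue ADD r0<-Add3  regs: r0:Add3,r1:13,r2:6,r3:Add1
  c10: CDB Add1=26; issue SUB r0<-Add1  regs: r0:Add1,r1:13,r2:6,r3:26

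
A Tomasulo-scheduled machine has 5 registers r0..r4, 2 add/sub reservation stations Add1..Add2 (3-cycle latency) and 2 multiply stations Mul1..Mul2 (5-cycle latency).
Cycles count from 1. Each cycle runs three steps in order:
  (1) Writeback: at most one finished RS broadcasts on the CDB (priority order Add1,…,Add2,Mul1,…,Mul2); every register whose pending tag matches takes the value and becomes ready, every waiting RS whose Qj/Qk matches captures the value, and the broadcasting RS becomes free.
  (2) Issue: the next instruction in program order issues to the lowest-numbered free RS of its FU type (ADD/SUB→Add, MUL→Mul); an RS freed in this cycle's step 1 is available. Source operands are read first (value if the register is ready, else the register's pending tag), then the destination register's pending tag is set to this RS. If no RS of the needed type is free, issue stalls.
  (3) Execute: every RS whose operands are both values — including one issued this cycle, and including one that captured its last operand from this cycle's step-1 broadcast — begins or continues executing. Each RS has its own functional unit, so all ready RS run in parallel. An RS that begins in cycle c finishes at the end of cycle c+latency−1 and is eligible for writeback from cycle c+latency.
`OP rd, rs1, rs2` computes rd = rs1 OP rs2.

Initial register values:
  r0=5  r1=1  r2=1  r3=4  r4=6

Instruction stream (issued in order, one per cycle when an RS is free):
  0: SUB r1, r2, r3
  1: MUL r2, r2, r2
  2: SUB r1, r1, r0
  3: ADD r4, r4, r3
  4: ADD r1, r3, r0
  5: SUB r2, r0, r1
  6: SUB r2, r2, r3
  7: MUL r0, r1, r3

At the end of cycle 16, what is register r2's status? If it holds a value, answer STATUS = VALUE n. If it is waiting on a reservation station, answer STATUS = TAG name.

  c1: issue SUB r1<-Add1  regs: r0:5,r1:Add1,r2:1,r3:4,r4:6
  c2: issue MUL r2<-Mul1  regs: r0:5,r1:Add1,r2:Mul1,r3:4,r4:6
  c3: issue SUB r1<-Add2  regs: r0:5,r1:Add2,r2:Mul1,r3:4,r4:6
  c4: CDB Add1=-3; issue ADD r4<-Add1  regs: r0:5,r1:Add2,r2:Mul1,r3:4,r4:Add1
  c5: stall  regs: r0:5,r1:Add2,r2:Mul1,r3:4,r4:Add1
  c6: stall  regs: r0:5,r1:Add2,r2:Mul1,r3:4,r4:Add1
  c7: CDB Add1=10; issue ADD r1<-Add1  regs: r0:5,r1:Add1,r2:Mul1,r3:4,r4:10
  c8: CDB Add2=-8; issue SUB r2<-Add2  regs: r0:5,r1:Add1,r2:Add2,r3:4,r4:10
  c9: CDB Mul1=1; stall  regs: r0:5,r1:Add1,r2:Add2,r3:4,r4:10
  c10: CDB Add1=9; issue SUB r2<-Add1  regs: r0:5,r1:9,r2:Add1,r3:4,r4:10
  c11: issue MUL r0<-Mul1  regs: r0:Mul1,r1:9,r2:Add1,r3:4,r4:10
  c12: -  regs: r0:Mul1,r1:9,r2:Add1,r3:4,r4:10
  c13: CDB Add2=-4  regs: r0:Mul1,r1:9,r2:Add1,r3:4,r4:10
  c14: -  regs: r0:Mul1,r1:9,r2:Add1,r3:4,r4:10
  c15: -  regs: r0:Mul1,r1:9,r2:Add1,r3:4,r4:10
  c16: CDB Add1=-8  regs: r0:Mul1,r1:9,r2:-8,r3:4,r4:10

STATUS = VALUE -8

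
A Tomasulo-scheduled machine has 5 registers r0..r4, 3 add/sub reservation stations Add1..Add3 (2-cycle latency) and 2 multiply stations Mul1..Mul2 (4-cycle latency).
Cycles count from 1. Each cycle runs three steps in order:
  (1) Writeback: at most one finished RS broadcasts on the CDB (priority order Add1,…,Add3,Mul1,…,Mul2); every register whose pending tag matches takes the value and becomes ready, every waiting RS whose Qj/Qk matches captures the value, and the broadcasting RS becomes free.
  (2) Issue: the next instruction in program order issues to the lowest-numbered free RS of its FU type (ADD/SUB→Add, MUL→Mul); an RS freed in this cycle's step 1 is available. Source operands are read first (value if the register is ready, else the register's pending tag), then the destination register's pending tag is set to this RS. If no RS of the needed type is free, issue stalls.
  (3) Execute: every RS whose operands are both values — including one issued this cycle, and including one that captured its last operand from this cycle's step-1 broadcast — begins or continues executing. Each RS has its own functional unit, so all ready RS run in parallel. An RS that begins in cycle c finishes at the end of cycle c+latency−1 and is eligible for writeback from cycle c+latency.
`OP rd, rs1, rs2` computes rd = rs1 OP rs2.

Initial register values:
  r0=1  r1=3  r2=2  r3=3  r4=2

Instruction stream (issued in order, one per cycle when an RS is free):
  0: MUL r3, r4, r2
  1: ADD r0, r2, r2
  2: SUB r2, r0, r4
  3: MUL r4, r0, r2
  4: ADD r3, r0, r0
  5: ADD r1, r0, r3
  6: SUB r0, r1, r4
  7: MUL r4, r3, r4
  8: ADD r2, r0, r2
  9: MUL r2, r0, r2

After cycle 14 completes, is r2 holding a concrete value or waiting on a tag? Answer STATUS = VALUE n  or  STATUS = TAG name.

c1: issue MUL r3<-Mul1 | r0:1,r1:3,r2:2,r3:Mul1,r4:2
c2: issue ADD r0<-Add1 | r0:Add1,r1:3,r2:2,r3:Mul1,r4:2
c3: issue SUB r2<-Add2 | r0:Add1,r1:3,r2:Add2,r3:Mul1,r4:2
c4: CDB Add1=4; issue MUL r4<-Mul2 | r0:4,r1:3,r2:Add2,r3:Mul1,r4:Mul2
c5: CDB Mul1=4; issue ADD r3<-Add1 | r0:4,r1:3,r2:Add2,r3:Add1,r4:Mul2
c6: CDB Add2=2; issue ADD r1<-Add2 | r0:4,r1:Add2,r2:2,r3:Add1,r4:Mul2
c7: CDB Add1=8; issue SUB r0<-Add1 | r0:Add1,r1:Add2,r2:2,r3:8,r4:Mul2
c8: issue MUL r4<-Mul1 | r0:Add1,r1:Add2,r2:2,r3:8,r4:Mul1
c9: CDB Add2=12; issue ADD r2<-Add2 | r0:Add1,r1:12,r2:Add2,r3:8,r4:Mul1
c10: CDB Mul2=8; issue MUL r2<-Mul2 | r0:Add1,r1:12,r2:Mul2,r3:8,r4:Mul1
c11: - | r0:Add1,r1:12,r2:Mul2,r3:8,r4:Mul1
c12: CDB Add1=4 | r0:4,r1:12,r2:Mul2,r3:8,r4:Mul1
c13: - | r0:4,r1:12,r2:Mul2,r3:8,r4:Mul1
c14: CDB Add2=6 | r0:4,r1:12,r2:Mul2,r3:8,r4:Mul1

STATUS = TAG Mul2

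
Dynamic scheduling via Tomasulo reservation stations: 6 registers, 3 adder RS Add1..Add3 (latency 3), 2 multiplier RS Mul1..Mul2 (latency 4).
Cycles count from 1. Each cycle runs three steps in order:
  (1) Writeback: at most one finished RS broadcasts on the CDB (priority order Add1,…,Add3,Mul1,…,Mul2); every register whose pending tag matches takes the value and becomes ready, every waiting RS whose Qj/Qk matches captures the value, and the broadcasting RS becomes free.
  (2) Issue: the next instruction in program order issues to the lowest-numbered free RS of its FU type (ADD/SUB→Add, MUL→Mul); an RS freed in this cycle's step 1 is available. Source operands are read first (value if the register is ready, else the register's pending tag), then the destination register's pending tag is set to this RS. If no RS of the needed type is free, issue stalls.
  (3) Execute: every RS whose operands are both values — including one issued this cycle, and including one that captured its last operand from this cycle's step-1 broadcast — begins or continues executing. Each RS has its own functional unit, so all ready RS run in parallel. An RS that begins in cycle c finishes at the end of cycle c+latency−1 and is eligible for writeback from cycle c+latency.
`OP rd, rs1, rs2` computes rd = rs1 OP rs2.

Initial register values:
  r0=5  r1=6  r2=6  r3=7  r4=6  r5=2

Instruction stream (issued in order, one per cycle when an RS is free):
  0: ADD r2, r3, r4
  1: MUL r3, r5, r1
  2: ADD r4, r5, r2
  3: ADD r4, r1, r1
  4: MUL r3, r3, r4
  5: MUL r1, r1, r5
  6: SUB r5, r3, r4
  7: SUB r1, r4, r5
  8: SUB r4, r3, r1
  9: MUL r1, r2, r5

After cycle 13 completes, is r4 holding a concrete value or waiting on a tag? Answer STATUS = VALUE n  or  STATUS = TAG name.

STATUS = TAG Add3

  c1: issue ADD r2<-Add1  regs: r0:5,r1:6,r2:Add1,r3:7,r4:6,r5:2
  c2: issue MUL r3<-Mul1  regs: r0:5,r1:6,r2:Add1,r3:Mul1,r4:6,r5:2
  c3: issue ADD r4<-Add2  regs: r0:5,r1:6,r2:Add1,r3:Mul1,r4:Add2,r5:2
  c4: CDB Add1=13; issue ADD r4<-Add1  regs: r0:5,r1:6,r2:13,r3:Mul1,r4:Add1,r5:2
  c5: issue MUL r3<-Mul2  regs: r0:5,r1:6,r2:13,r3:Mul2,r4:Add1,r5:2
  c6: CDB Mul1=12; issue MUL r1<-Mul1  regs: r0:5,r1:Mul1,r2:13,r3:Mul2,r4:Add1,r5:2
  c7: CDB Add1=12; issue SUB r5<-Add1  regs: r0:5,r1:Mul1,r2:13,r3:Mul2,r4:12,r5:Add1
  c8: CDB Add2=15; issue SUB r1<-Add2  regs: r0:5,r1:Add2,r2:13,r3:Mul2,r4:12,r5:Add1
  c9: issue SUB r4<-Add3  regs: r0:5,r1:Add2,r2:13,r3:Mul2,r4:Add3,r5:Add1
  c10: CDB Mul1=12; issue MUL r1<-Mul1  regs: r0:5,r1:Mul1,r2:13,r3:Mul2,r4:Add3,r5:Add1
  c11: CDB Mul2=144  regs: r0:5,r1:Mul1,r2:13,r3:144,r4:Add3,r5:Add1
  c12: -  regs: r0:5,r1:Mul1,r2:13,r3:144,r4:Add3,r5:Add1
  c13: -  regs: r0:5,r1:Mul1,r2:13,r3:144,r4:Add3,r5:Add1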